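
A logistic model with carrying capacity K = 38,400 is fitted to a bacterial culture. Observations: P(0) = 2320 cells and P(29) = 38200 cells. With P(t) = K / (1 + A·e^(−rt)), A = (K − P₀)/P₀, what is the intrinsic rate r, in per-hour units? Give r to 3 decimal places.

r ≈ 0.276 per hour

A = (38400 − 2320)/2320 = 15.55172
38200 = 38400/(1 + 15.55172·e^(−r·29)) → e^(−29r) = (1.00524 − 1)/15.55172 = 0.000337
r = −ln(0.000337)/29 = 7.99644/29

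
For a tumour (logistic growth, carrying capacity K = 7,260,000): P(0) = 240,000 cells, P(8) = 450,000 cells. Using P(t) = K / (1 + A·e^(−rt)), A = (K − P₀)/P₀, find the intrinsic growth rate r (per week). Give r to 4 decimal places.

A = (7260000 − 240000)/240000 = 29.25
450000 = 7260000/(1 + 29.25·e^(−r·8)) → e^(−8r) = (16.13333 − 1)/29.25 = 0.517379
r = −ln(0.517379)/8 = 0.65898/8

r ≈ 0.0824 per week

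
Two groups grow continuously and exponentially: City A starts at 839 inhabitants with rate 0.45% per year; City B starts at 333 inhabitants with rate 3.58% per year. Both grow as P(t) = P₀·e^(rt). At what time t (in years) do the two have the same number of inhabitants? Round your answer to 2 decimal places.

t ≈ 29.52 years

839·e^(0.0045t) = 333·e^(0.0358t)
839/333 = e^((0.0358 − 0.0045)t) → ln(2.51952) = 0.0313·t
t = 0.92407 / 0.0313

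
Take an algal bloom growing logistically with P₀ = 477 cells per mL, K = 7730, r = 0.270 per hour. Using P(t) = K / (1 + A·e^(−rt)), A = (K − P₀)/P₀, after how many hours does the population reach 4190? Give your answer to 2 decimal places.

A = (7730 − 477)/477 = 15.20545
4190 = 7730/(1 + 15.20545·e^(−0.27t)) → 1 + 15.20545·e^(−0.27t) = 1.84487
e^(−0.27t) = 0.055564 → t = ln(17.99741)/0.27 = 2.89023/0.27

t ≈ 10.70 hours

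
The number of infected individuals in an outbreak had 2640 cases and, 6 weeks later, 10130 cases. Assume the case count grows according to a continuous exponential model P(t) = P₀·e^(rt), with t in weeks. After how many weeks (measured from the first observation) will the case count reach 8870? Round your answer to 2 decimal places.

t ≈ 5.41 weeks

r = ln(10130/2640) / 6 ≈ 0.22412 per week
t = ln(8870/2640) / r = 1.2119 / 0.22412 ≈ 5.407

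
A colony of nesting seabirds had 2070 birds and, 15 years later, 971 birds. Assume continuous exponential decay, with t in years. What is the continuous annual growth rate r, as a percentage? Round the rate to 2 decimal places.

971 = 2070 · e^(r·15)
e^(15r) = 971/2070 = 0.46908
r = ln(0.46908) / 15 = -0.75698 / 15

r ≈ -5.05% per year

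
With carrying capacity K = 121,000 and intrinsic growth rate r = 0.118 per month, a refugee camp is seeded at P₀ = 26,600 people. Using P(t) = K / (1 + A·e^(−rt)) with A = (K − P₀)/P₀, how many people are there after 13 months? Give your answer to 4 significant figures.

≈ 68,540 people

A = (121000 − 26600)/26600 = 3.54887
P(13) = 121000 / (1 + 3.54887·e^(−0.118·13)) = 121000 / (1 + 3.54887·0.215671)
= 121000 / 1.76539 ≈ 68540.11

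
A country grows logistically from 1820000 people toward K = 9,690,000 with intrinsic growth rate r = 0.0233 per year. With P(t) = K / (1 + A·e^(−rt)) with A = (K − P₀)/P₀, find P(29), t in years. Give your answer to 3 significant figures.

A = (9690000 − 1820000)/1820000 = 4.32418
P(29) = 9690000 / (1 + 4.32418·e^(−0.0233·29)) = 9690000 / (1 + 4.32418·0.5088)
= 9690000 / 3.20014 ≈ 3027991.35

≈ 3,030,000 people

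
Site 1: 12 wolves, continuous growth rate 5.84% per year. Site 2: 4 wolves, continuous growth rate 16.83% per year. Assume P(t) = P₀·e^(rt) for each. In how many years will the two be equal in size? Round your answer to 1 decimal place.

12·e^(0.0584t) = 4·e^(0.1683t)
12/4 = e^((0.1683 − 0.0584)t) → ln(3) = 0.1099·t
t = 1.09861 / 0.1099

t ≈ 10.0 years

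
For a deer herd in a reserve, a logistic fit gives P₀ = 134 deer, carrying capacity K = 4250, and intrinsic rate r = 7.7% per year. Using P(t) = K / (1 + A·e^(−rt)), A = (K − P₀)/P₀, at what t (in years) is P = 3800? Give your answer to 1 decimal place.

t ≈ 72.2 years

A = (4250 − 134)/134 = 30.71642
3800 = 4250/(1 + 30.71642·e^(−0.077t)) → 1 + 30.71642·e^(−0.077t) = 1.11842
e^(−0.077t) = 0.003855 → t = ln(259.38308)/0.077 = 5.55831/0.077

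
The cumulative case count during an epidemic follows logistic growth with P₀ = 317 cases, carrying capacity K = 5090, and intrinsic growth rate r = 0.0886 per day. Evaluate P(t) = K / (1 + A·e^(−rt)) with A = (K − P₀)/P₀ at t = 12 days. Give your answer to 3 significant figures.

≈ 821 cases

A = (5090 − 317)/317 = 15.05678
P(12) = 5090 / (1 + 15.05678·e^(−0.0886·12)) = 5090 / (1 + 15.05678·0.345349)
= 5090 / 6.19984 ≈ 820.99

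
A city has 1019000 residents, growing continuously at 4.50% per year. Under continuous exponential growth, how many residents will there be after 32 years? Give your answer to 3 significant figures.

≈ 4,300,000 residents

P(32) = 1019000 · e^(0.045·32) = 1019000 · e^(1.44)
= 1019000 · 4.2207 ≈ 4300889.04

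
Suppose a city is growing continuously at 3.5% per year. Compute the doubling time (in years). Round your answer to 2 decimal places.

doubling time = ln(2) / |r| = 0.69315 / 0.035

doubling time ≈ 19.80 years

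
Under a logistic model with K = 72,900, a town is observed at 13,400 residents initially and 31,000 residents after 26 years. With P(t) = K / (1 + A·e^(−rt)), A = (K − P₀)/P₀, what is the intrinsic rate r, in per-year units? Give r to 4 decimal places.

r ≈ 0.0457 per year

A = (72900 − 13400)/13400 = 4.4403
31000 = 72900/(1 + 4.4403·e^(−r·26)) → e^(−26r) = (2.35161 − 1)/4.4403 = 0.304397
r = −ln(0.304397)/26 = 1.18942/26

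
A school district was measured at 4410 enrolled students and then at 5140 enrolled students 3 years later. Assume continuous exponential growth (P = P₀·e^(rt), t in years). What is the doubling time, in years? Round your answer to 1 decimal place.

r = ln(5140/4410) / 3 = ln(1.16553) / 3 ≈ 0.051059 per year
doubling time = ln 2 / |r| = 0.69315 / 0.051059

doubling time ≈ 13.6 years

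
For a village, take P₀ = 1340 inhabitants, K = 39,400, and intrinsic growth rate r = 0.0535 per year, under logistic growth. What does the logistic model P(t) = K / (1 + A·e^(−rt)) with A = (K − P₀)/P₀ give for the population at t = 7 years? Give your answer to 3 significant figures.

≈ 1,920 inhabitants

A = (39400 − 1340)/1340 = 28.40299
P(7) = 39400 / (1 + 28.40299·e^(−0.0535·7)) = 39400 / (1 + 28.40299·0.687633)
= 39400 / 20.53083 ≈ 1919.07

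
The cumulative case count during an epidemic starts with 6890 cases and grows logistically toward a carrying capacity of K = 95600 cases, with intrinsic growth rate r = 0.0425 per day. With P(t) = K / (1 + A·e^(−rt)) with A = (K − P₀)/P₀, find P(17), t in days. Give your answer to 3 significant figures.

≈ 13,200 cases

A = (95600 − 6890)/6890 = 12.87518
P(17) = 95600 / (1 + 12.87518·e^(−0.0425·17)) = 95600 / (1 + 12.87518·0.485537)
= 95600 / 7.25138 ≈ 13183.71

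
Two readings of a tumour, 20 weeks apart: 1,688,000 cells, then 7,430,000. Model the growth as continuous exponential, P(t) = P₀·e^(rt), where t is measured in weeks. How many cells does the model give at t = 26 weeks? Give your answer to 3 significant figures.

r = ln(7430000/1688000) / 20 ≈ 0.074099 per week
P(26) = 1688000 · e^(0.074099·26) = 1688000 · 6.86596 ≈ 11589740.85

≈ 11,600,000 cells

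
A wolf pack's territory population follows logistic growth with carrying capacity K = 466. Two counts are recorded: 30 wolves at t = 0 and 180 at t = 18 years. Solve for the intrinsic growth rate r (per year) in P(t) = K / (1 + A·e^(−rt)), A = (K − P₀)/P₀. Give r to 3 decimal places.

A = (466 − 30)/30 = 14.53333
180 = 466/(1 + 14.53333·e^(−r·18)) → e^(−18r) = (2.58889 − 1)/14.53333 = 0.109327
r = −ln(0.109327)/18 = 2.21341/18

r ≈ 0.123 per year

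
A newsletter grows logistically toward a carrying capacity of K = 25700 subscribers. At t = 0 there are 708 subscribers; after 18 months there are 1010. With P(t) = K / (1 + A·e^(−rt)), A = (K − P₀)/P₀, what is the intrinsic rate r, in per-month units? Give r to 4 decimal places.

r ≈ 0.0204 per month

A = (25700 − 708)/708 = 35.29944
1010 = 25700/(1 + 35.29944·e^(−r·18)) → e^(−18r) = (25.44554 − 1)/35.29944 = 0.692519
r = −ln(0.692519)/18 = 0.36742/18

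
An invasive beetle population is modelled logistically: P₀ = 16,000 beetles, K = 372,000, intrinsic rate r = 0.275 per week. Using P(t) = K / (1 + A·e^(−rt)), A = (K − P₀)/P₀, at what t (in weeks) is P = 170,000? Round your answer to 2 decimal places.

t ≈ 10.65 weeks

A = (372000 − 16000)/16000 = 22.25
170000 = 372000/(1 + 22.25·e^(−0.275t)) → 1 + 22.25·e^(−0.275t) = 2.18824
e^(−0.275t) = 0.053404 → t = ln(18.72525)/0.275 = 2.92987/0.275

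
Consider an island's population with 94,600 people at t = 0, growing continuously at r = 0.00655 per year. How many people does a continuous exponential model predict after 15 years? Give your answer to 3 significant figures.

P(15) = 94600 · e^(0.00655·15) = 94600 · e^(0.09825)
= 94600 · 1.10324 ≈ 104366.37

≈ 104,000 people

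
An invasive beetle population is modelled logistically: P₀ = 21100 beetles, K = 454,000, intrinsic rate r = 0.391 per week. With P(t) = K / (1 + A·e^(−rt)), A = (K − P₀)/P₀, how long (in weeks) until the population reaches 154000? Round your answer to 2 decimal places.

t ≈ 6.02 weeks

A = (454000 − 21100)/21100 = 20.51659
154000 = 454000/(1 + 20.51659·e^(−0.391t)) → 1 + 20.51659·e^(−0.391t) = 2.94805
e^(−0.391t) = 0.09495 → t = ln(10.53185)/0.391 = 2.3544/0.391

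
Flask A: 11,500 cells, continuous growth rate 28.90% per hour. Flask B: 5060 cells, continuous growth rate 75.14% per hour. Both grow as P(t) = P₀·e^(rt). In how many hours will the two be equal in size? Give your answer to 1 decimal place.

11500·e^(0.289t) = 5060·e^(0.7514t)
11500/5060 = e^((0.7514 − 0.289)t) → ln(2.27273) = 0.4624·t
t = 0.82098 / 0.4624

t ≈ 1.8 hours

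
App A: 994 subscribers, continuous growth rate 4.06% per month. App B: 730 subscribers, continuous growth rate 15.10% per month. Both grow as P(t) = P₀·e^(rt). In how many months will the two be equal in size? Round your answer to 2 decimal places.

994·e^(0.0406t) = 730·e^(0.151t)
994/730 = e^((0.151 − 0.0406)t) → ln(1.36164) = 0.1104·t
t = 0.30869 / 0.1104

t ≈ 2.80 months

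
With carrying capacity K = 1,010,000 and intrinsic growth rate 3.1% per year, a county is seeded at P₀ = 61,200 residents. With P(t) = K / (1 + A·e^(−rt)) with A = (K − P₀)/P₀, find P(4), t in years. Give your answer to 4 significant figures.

A = (1010000 − 61200)/61200 = 15.50327
P(4) = 1010000 / (1 + 15.50327·e^(−0.031·4)) = 1010000 / (1 + 15.50327·0.88338)
= 1010000 / 14.69527 ≈ 68729.58

≈ 68,730 residents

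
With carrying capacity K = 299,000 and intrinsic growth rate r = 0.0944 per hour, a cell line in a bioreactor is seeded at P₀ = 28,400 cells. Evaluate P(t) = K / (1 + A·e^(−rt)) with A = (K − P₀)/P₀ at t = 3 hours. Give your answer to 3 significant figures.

A = (299000 − 28400)/28400 = 9.52817
P(3) = 299000 / (1 + 9.52817·e^(−0.0944·3)) = 299000 / (1 + 9.52817·0.753369)
= 299000 / 8.17823 ≈ 36560.49

≈ 36,600 cells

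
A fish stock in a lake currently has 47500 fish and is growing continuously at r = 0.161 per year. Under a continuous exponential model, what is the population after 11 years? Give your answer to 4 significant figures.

P(11) = 47500 · e^(0.161·11) = 47500 · e^(1.771)
= 47500 · 5.87673 ≈ 279144.54

≈ 279,100 fish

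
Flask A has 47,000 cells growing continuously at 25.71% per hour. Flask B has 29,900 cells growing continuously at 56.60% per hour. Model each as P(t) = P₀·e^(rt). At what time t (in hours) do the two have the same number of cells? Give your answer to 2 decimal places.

t ≈ 1.46 hours

47000·e^(0.2571t) = 29900·e^(0.566t)
47000/29900 = e^((0.566 − 0.2571)t) → ln(1.57191) = 0.3089·t
t = 0.45229 / 0.3089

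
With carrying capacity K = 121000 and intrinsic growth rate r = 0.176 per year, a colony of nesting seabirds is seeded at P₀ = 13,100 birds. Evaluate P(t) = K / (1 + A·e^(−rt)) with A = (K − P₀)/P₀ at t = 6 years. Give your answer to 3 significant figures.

≈ 31,300 birds

A = (121000 − 13100)/13100 = 8.23664
P(6) = 121000 / (1 + 8.23664·e^(−0.176·6)) = 121000 / (1 + 8.23664·0.347844)
= 121000 / 3.86507 ≈ 31306.03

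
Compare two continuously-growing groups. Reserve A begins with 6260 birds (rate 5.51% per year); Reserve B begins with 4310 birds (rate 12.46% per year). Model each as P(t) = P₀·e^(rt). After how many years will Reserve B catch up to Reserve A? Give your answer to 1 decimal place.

t ≈ 5.4 years

6260·e^(0.0551t) = 4310·e^(0.1246t)
6260/4310 = e^((0.1246 − 0.0551)t) → ln(1.45244) = 0.0695·t
t = 0.37324 / 0.0695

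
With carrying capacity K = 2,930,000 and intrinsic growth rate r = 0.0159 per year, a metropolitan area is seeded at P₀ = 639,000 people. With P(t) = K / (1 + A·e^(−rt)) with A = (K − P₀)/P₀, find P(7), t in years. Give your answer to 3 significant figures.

≈ 696,000 people

A = (2930000 − 639000)/639000 = 3.58529
P(7) = 2930000 / (1 + 3.58529·e^(−0.0159·7)) = 2930000 / (1 + 3.58529·0.89467)
= 2930000 / 4.20765 ≈ 696350.35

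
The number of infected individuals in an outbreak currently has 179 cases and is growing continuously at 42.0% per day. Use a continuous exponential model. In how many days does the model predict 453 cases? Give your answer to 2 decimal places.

t ≈ 2.21 days

453 = 179 · e^(0.42·t)
t = ln(453/179) / 0.42 = ln(2.53073) / 0.42 = 0.92851 / 0.42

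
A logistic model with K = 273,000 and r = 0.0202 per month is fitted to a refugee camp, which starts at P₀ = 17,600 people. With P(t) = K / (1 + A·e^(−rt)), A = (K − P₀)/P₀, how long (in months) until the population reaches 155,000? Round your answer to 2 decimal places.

A = (273000 − 17600)/17600 = 14.51136
155000 = 273000/(1 + 14.51136·e^(−0.0202t)) → 1 + 14.51136·e^(−0.0202t) = 1.76129
e^(−0.0202t) = 0.052462 → t = ln(19.06154)/0.0202 = 2.94767/0.0202

t ≈ 145.92 months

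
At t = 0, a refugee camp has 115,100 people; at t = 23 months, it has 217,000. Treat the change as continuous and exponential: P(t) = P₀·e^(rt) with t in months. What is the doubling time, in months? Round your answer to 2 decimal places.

r = ln(217000/115100) / 23 = ln(1.88532) / 23 ≈ 0.027569 per month
doubling time = ln 2 / |r| = 0.69315 / 0.027569

doubling time ≈ 25.14 months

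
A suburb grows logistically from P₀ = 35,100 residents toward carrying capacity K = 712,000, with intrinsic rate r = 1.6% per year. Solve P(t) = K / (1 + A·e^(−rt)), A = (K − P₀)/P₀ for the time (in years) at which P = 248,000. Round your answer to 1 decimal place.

A = (712000 − 35100)/35100 = 19.2849
248000 = 712000/(1 + 19.2849·e^(−0.016t)) → 1 + 19.2849·e^(−0.016t) = 2.87097
e^(−0.016t) = 0.097017 → t = ln(10.30745)/0.016 = 2.33287/0.016

t ≈ 145.8 years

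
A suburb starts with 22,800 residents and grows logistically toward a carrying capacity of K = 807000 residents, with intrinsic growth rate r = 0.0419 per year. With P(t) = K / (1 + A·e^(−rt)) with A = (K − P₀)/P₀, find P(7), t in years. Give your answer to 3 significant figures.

A = (807000 − 22800)/22800 = 34.39474
P(7) = 807000 / (1 + 34.39474·e^(−0.0419·7)) = 807000 / (1 + 34.39474·0.745798)
= 807000 / 26.65154 ≈ 30279.68

≈ 30,300 residents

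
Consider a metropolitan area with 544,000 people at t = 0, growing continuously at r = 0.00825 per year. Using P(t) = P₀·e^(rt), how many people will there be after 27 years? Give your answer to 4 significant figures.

P(27) = 544000 · e^(0.00825·27) = 544000 · e^(0.22275)
= 544000 · 1.24951 ≈ 679732.44

≈ 679,700 people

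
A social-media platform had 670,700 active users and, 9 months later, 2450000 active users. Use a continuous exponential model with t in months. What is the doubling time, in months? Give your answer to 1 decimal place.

doubling time ≈ 4.8 months

r = ln(2450000/670700) / 9 = ln(3.6529) / 9 ≈ 0.143947 per month
doubling time = ln 2 / |r| = 0.69315 / 0.143947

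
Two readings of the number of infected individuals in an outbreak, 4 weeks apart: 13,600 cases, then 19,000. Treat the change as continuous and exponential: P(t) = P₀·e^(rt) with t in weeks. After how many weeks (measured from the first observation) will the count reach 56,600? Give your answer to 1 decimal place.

r = ln(19000/13600) / 4 ≈ 0.083592 per week
t = ln(56600/13600) / r = 1.42594 / 0.083592 ≈ 17.058

t ≈ 17.1 weeks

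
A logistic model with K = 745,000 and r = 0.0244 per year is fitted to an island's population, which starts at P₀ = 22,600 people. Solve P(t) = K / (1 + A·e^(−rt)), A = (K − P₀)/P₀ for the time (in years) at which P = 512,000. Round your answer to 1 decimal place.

t ≈ 174.3 years

A = (745000 − 22600)/22600 = 31.9646
512000 = 745000/(1 + 31.9646·e^(−0.0244t)) → 1 + 31.9646·e^(−0.0244t) = 1.45508
e^(−0.0244t) = 0.014237 → t = ln(70.23981)/0.0244 = 4.25192/0.0244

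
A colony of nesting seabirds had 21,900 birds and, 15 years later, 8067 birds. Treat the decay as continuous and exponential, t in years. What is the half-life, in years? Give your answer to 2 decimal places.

half-life ≈ 10.41 years

r = ln(8067/21900) / 15 = ln(0.36836) / 15 ≈ -0.06658 per year
half-life = ln 2 / |r| = 0.69315 / 0.06658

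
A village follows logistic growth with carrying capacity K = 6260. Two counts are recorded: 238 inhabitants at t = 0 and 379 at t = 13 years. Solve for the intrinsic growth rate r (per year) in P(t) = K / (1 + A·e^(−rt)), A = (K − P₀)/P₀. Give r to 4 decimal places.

A = (6260 − 238)/238 = 25.30252
379 = 6260/(1 + 25.30252·e^(−r·13)) → e^(−13r) = (16.51715 − 1)/25.30252 = 0.613265
r = −ln(0.613265)/13 = 0.48896/13

r ≈ 0.0376 per year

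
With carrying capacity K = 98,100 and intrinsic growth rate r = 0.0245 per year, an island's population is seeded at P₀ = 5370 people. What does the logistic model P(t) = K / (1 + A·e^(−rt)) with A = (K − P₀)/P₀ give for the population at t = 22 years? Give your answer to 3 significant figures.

≈ 8,860 people

A = (98100 − 5370)/5370 = 17.26816
P(22) = 98100 / (1 + 17.26816·e^(−0.0245·22)) = 98100 / (1 + 17.26816·0.583331)
= 98100 / 11.07306 ≈ 8859.34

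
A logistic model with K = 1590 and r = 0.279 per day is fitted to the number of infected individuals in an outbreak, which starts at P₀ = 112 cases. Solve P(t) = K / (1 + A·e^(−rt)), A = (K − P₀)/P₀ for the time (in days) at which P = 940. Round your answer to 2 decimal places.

t ≈ 10.57 days

A = (1590 − 112)/112 = 13.19643
940 = 1590/(1 + 13.19643·e^(−0.279t)) → 1 + 13.19643·e^(−0.279t) = 1.69149
e^(−0.279t) = 0.0524 → t = ln(19.08407)/0.279 = 2.94885/0.279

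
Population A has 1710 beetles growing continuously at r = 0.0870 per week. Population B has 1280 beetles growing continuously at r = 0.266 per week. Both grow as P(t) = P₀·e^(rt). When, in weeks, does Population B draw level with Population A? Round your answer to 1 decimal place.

1710·e^(0.087t) = 1280·e^(0.266t)
1710/1280 = e^((0.266 − 0.087)t) → ln(1.33594) = 0.179·t
t = 0.28963 / 0.179

t ≈ 1.6 weeks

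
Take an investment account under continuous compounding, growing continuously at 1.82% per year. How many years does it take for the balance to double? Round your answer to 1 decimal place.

doubling time = ln(2) / |r| = 0.69315 / 0.0182

doubling time ≈ 38.1 years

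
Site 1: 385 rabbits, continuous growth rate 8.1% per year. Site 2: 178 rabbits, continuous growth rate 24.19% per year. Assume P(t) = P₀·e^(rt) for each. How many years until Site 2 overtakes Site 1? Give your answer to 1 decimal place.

385·e^(0.081t) = 178·e^(0.2419t)
385/178 = e^((0.2419 − 0.081)t) → ln(2.16292) = 0.1609·t
t = 0.77146 / 0.1609

t ≈ 4.8 years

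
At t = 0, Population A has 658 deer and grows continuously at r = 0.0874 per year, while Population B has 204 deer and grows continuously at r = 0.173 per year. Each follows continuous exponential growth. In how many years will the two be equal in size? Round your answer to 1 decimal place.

t ≈ 13.7 years

658·e^(0.0874t) = 204·e^(0.173t)
658/204 = e^((0.173 − 0.0874)t) → ln(3.22549) = 0.0856·t
t = 1.17108 / 0.0856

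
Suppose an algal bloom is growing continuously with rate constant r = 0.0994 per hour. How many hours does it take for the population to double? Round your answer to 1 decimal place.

doubling time ≈ 7.0 hours

doubling time = ln(2) / |r| = 0.69315 / 0.0994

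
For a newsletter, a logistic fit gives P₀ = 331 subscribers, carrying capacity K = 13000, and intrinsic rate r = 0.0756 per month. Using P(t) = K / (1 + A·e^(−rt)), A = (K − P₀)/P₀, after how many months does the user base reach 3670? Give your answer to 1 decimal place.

A = (13000 − 331)/331 = 38.27492
3670 = 13000/(1 + 38.27492·e^(−0.0756t)) → 1 + 38.27492·e^(−0.0756t) = 3.54223
e^(−0.0756t) = 0.06642 → t = ln(15.05562)/0.0756 = 2.71175/0.0756

t ≈ 35.9 months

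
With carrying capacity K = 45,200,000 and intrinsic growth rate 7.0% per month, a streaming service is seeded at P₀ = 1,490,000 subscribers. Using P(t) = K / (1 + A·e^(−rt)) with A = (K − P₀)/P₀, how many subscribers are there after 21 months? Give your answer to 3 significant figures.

≈ 5,840,000 subscribers

A = (45200000 − 1490000)/1490000 = 29.33557
P(21) = 45200000 / (1 + 29.33557·e^(−0.07·21)) = 45200000 / (1 + 29.33557·0.229925)
= 45200000 / 7.745 ≈ 5836026.8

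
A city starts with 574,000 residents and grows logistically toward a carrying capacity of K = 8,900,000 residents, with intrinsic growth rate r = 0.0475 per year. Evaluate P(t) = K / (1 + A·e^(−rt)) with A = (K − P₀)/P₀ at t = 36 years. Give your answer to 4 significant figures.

≈ 2,456,000 residents

A = (8900000 − 574000)/574000 = 14.50523
P(36) = 8900000 / (1 + 14.50523·e^(−0.0475·36)) = 8900000 / (1 + 14.50523·0.180866)
= 8900000 / 3.6235 ≈ 2456189.25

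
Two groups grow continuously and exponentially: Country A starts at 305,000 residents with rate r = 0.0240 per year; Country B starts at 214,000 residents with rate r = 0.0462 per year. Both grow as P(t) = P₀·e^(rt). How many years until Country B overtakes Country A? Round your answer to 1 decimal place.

305000·e^(0.024t) = 214000·e^(0.0462t)
305000/214000 = e^((0.0462 − 0.024)t) → ln(1.42523) = 0.0222·t
t = 0.35434 / 0.0222

t ≈ 16.0 years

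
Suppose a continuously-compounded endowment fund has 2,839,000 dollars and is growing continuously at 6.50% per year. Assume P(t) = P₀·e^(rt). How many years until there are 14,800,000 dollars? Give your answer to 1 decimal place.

14800000 = 2839000 · e^(0.065·t)
t = ln(14800000/2839000) / 0.065 = ln(5.2131) / 0.065 = 1.65118 / 0.065

t ≈ 25.4 years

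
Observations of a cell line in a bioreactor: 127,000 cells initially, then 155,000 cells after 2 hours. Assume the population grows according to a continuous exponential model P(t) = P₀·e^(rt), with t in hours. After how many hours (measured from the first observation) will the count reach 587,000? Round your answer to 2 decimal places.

t ≈ 15.37 hours

r = ln(155000/127000) / 2 ≈ 0.099619 per hour
t = ln(587000/127000) / r = 1.53084 / 0.099619 ≈ 15.367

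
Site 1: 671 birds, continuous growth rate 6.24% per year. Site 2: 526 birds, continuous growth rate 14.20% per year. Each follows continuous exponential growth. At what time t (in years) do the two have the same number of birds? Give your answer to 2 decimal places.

671·e^(0.0624t) = 526·e^(0.142t)
671/526 = e^((0.142 − 0.0624)t) → ln(1.27567) = 0.0796·t
t = 0.24347 / 0.0796

t ≈ 3.06 years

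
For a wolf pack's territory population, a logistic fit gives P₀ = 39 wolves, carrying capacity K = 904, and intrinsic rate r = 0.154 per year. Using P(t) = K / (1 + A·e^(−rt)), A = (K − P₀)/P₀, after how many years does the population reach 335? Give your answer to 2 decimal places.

t ≈ 16.68 years

A = (904 − 39)/39 = 22.17949
335 = 904/(1 + 22.17949·e^(−0.154t)) → 1 + 22.17949·e^(−0.154t) = 2.69851
e^(−0.154t) = 0.07658 → t = ln(13.05822)/0.154 = 2.56942/0.154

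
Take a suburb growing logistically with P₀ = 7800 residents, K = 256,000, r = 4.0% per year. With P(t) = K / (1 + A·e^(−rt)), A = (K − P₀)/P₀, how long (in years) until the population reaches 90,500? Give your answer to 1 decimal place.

A = (256000 − 7800)/7800 = 31.82051
90500 = 256000/(1 + 31.82051·e^(−0.04t)) → 1 + 31.82051·e^(−0.04t) = 2.82873
e^(−0.04t) = 0.05747 → t = ln(17.40034)/0.04 = 2.85649/0.04

t ≈ 71.4 years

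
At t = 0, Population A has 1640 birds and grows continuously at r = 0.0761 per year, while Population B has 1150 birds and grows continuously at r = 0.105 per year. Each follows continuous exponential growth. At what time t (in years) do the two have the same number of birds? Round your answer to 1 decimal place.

t ≈ 12.3 years

1640·e^(0.0761t) = 1150·e^(0.105t)
1640/1150 = e^((0.105 − 0.0761)t) → ln(1.42609) = 0.0289·t
t = 0.35493 / 0.0289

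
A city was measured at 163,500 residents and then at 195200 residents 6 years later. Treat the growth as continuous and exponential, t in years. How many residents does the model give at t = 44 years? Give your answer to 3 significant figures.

≈ 600,000 residents

r = ln(195200/163500) / 6 ≈ 0.029535 per year
P(44) = 163500 · e^(0.029535·44) = 163500 · 3.66765 ≈ 599661.5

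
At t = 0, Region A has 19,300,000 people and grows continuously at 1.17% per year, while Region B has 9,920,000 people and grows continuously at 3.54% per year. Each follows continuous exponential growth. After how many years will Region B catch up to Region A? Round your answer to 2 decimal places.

t ≈ 28.08 years

19300000·e^(0.0117t) = 9920000·e^(0.0354t)
19300000/9920000 = e^((0.0354 − 0.0117)t) → ln(1.94556) = 0.0237·t
t = 0.66555 / 0.0237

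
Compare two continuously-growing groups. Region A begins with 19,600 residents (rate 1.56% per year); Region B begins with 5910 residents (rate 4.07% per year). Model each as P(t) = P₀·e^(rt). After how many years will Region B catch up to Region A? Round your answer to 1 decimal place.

19600·e^(0.0156t) = 5910·e^(0.0407t)
19600/5910 = e^((0.0407 − 0.0156)t) → ln(3.31641) = 0.0251·t
t = 1.19888 / 0.0251

t ≈ 47.8 years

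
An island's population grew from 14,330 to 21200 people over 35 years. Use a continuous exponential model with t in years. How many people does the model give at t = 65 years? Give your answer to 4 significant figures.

r = ln(21200/14330) / 35 ≈ 0.01119 per year
P(65) = 14330 · e^(0.01119·65) = 14330 · 2.06957 ≈ 29656.99

≈ 29,660 people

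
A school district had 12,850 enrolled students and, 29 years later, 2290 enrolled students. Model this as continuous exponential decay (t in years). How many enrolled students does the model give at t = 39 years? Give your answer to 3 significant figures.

≈ 1,260 enrolled students

r = ln(2290/12850) / 29 ≈ -0.059476 per year
P(39) = 12850 · e^(-0.059476·39) = 12850 · 0.09832 ≈ 1263.39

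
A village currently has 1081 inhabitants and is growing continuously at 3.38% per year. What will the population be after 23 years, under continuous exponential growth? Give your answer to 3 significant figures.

P(23) = 1081 · e^(0.0338·23) = 1081 · e^(0.7774)
= 1081 · 2.17581 ≈ 2352.05

≈ 2,350 inhabitants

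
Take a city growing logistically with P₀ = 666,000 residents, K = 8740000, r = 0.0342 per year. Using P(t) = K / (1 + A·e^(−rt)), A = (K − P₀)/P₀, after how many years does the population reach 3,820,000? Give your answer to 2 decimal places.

t ≈ 65.56 years

A = (8740000 − 666000)/666000 = 12.12312
3820000 = 8740000/(1 + 12.12312·e^(−0.0342t)) → 1 + 12.12312·e^(−0.0342t) = 2.28796
e^(−0.0342t) = 0.10624 → t = ln(9.41267)/0.0342 = 2.24206/0.0342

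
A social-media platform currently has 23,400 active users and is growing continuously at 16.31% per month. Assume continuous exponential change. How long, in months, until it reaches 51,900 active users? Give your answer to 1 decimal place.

51900 = 23400 · e^(0.1631·t)
t = ln(51900/23400) / 0.1631 = ln(2.21795) / 0.1631 = 0.79658 / 0.1631

t ≈ 4.9 months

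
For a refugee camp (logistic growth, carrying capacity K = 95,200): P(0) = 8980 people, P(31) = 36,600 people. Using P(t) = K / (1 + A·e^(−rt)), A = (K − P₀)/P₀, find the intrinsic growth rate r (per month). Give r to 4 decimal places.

A = (95200 − 8980)/8980 = 9.60134
36600 = 95200/(1 + 9.60134·e^(−r·31)) → e^(−31r) = (2.60109 − 1)/9.60134 = 0.166757
r = −ln(0.166757)/31 = 1.79122/31

r ≈ 0.0578 per month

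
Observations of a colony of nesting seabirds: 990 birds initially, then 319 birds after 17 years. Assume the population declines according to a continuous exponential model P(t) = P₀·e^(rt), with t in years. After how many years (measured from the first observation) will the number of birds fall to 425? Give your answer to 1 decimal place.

r = ln(319/990) / 17 ≈ -0.066618 per year
t = ln(425/990) / r = -0.84562 / -0.066618 ≈ 12.693

t ≈ 12.7 years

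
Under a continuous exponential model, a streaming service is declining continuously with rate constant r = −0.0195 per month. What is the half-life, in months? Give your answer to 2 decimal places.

half-life ≈ 35.55 months

half-life = ln(2) / |r| = 0.69315 / 0.0195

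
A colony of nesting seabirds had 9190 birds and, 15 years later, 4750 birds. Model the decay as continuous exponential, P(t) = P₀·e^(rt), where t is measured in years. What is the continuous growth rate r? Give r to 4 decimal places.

r ≈ -0.0440 per year

4750 = 9190 · e^(r·15)
e^(15r) = 4750/9190 = 0.51687
r = ln(0.51687) / 15 = -0.65997 / 15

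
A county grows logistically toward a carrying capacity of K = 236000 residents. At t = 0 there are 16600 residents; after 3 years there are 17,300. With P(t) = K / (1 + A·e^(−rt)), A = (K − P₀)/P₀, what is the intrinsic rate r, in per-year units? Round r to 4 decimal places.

A = (236000 − 16600)/16600 = 13.21687
17300 = 236000/(1 + 13.21687·e^(−r·3)) → e^(−3r) = (13.64162 − 1)/13.21687 = 0.956476
r = −ln(0.956476)/3 = 0.0445/3

r ≈ 0.0148 per year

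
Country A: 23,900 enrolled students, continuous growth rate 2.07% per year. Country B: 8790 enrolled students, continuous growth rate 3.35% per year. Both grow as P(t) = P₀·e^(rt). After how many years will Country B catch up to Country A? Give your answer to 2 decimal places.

23900·e^(0.0207t) = 8790·e^(0.0335t)
23900/8790 = e^((0.0335 − 0.0207)t) → ln(2.719) = 0.0128·t
t = 1.00026 / 0.0128

t ≈ 78.15 years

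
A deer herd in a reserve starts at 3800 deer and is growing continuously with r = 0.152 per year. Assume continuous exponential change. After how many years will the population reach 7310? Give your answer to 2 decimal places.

t ≈ 4.30 years

7310 = 3800 · e^(0.152·t)
t = ln(7310/3800) / 0.152 = ln(1.92368) / 0.152 = 0.65424 / 0.152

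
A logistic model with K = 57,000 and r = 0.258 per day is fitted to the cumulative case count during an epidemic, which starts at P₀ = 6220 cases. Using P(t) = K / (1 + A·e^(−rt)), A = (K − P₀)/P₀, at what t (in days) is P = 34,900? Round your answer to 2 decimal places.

t ≈ 9.91 days

A = (57000 − 6220)/6220 = 8.16399
34900 = 57000/(1 + 8.16399·e^(−0.258t)) → 1 + 8.16399·e^(−0.258t) = 1.63324
e^(−0.258t) = 0.077565 → t = ln(12.89245)/0.258 = 2.55664/0.258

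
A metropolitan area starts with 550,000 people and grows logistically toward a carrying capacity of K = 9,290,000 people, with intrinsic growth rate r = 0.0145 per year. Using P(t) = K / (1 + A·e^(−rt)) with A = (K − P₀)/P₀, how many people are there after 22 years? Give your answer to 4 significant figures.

A = (9290000 − 550000)/550000 = 15.89091
P(22) = 9290000 / (1 + 15.89091·e^(−0.0145·22)) = 9290000 / (1 + 15.89091·0.726876)
= 9290000 / 12.55071 ≈ 740196.98

≈ 740,200 people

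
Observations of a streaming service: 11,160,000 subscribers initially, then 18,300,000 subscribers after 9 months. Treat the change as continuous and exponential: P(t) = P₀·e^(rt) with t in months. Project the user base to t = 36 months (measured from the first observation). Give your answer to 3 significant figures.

≈ 80,700,000 subscribers

r = ln(18300000/11160000) / 9 ≈ 0.054952 per month
P(36) = 11160000 · e^(0.054952·36) = 11160000 · 7.23015 ≈ 80688524.73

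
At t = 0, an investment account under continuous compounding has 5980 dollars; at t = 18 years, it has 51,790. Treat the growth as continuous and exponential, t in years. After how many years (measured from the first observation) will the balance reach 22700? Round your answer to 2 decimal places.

r = ln(51790/5980) / 18 ≈ 0.119932 per year
t = ln(22700/5980) / r = 1.33394 / 0.119932 ≈ 11.123

t ≈ 11.12 years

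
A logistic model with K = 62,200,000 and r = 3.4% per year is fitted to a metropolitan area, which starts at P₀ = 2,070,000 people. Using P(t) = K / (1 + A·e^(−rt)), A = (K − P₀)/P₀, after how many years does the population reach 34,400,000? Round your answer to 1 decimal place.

A = (62200000 − 2070000)/2070000 = 29.04831
34400000 = 62200000/(1 + 29.04831·e^(−0.034t)) → 1 + 29.04831·e^(−0.034t) = 1.80814
e^(−0.034t) = 0.027821 → t = ln(35.94467)/0.034 = 3.58198/0.034

t ≈ 105.4 years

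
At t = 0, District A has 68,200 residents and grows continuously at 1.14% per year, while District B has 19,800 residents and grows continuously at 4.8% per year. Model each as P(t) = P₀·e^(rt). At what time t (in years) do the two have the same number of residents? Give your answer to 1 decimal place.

68200·e^(0.0114t) = 19800·e^(0.048t)
68200/19800 = e^((0.048 − 0.0114)t) → ln(3.44444) = 0.0366·t
t = 1.23676 / 0.0366

t ≈ 33.8 years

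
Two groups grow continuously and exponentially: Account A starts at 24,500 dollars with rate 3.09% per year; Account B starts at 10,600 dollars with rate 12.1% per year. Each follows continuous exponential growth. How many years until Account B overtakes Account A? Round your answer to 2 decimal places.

24500·e^(0.0309t) = 10600·e^(0.121t)
24500/10600 = e^((0.121 − 0.0309)t) → ln(2.31132) = 0.0901·t
t = 0.83782 / 0.0901

t ≈ 9.30 years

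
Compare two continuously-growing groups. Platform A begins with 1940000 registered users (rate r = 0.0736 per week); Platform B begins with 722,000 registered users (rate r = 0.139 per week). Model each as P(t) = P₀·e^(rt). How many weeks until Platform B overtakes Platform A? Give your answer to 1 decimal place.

1940000·e^(0.0736t) = 722000·e^(0.139t)
1940000/722000 = e^((0.139 − 0.0736)t) → ln(2.68698) = 0.0654·t
t = 0.98842 / 0.0654

t ≈ 15.1 weeks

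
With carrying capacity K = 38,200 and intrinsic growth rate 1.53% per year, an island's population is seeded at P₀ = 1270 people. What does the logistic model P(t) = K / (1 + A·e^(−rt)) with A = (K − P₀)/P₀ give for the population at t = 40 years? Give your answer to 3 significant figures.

A = (38200 − 1270)/1270 = 29.07874
P(40) = 38200 / (1 + 29.07874·e^(−0.0153·40)) = 38200 / (1 + 29.07874·0.542265)
= 38200 / 16.76839 ≈ 2278.1

≈ 2,280 people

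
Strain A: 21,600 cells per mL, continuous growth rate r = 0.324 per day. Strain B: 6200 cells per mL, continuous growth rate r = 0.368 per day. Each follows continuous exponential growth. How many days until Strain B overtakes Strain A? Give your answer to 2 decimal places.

t ≈ 28.37 days

21600·e^(0.324t) = 6200·e^(0.368t)
21600/6200 = e^((0.368 − 0.324)t) → ln(3.48387) = 0.044·t
t = 1.24814 / 0.044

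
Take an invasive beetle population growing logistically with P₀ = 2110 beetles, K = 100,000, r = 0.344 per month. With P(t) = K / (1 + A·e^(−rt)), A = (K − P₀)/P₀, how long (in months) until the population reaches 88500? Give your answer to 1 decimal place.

A = (100000 − 2110)/2110 = 46.39336
88500 = 100000/(1 + 46.39336·e^(−0.344t)) → 1 + 46.39336·e^(−0.344t) = 1.12994
e^(−0.344t) = 0.002801 → t = ln(357.0272)/0.344 = 5.87781/0.344

t ≈ 17.1 months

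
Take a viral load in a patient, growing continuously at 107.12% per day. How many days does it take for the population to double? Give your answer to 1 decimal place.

doubling time = ln(2) / |r| = 0.69315 / 1.0712

doubling time ≈ 0.6 days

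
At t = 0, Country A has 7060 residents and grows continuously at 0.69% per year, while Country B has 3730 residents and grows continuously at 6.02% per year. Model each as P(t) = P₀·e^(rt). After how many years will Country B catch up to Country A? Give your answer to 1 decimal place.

7060·e^(0.0069t) = 3730·e^(0.0602t)
7060/3730 = e^((0.0602 − 0.0069)t) → ln(1.89276) = 0.0533·t
t = 0.63804 / 0.0533

t ≈ 12.0 years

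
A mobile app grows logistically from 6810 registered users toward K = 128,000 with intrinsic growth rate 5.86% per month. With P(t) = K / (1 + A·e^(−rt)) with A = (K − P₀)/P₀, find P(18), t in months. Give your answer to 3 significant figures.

≈ 17,800 registered users

A = (128000 − 6810)/6810 = 17.79589
P(18) = 128000 / (1 + 17.79589·e^(−0.0586·18)) = 128000 / (1 + 17.79589·0.348262)
= 128000 / 7.19763 ≈ 17783.62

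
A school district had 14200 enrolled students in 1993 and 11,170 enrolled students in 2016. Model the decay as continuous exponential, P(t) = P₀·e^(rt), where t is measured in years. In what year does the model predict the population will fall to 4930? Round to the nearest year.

year 2094

r = ln(11170/14200) / 23 = -0.24001/23 ≈ -0.010435 per year
t = ln(4930/14200) / r = -1.0579/-0.010435 ≈ 101.38 years after 1993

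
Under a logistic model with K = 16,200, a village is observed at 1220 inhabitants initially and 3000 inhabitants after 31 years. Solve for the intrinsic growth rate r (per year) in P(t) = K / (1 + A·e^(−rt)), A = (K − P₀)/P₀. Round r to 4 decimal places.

r ≈ 0.0331 per year

A = (16200 − 1220)/1220 = 12.27869
3000 = 16200/(1 + 12.27869·e^(−r·31)) → e^(−31r) = (5.4 − 1)/12.27869 = 0.358344
r = −ln(0.358344)/31 = 1.02626/31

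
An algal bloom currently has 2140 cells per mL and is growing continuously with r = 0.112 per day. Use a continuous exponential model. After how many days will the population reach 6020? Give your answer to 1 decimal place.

6020 = 2140 · e^(0.112·t)
t = ln(6020/2140) / 0.112 = ln(2.81308) / 0.112 = 1.03428 / 0.112

t ≈ 9.2 days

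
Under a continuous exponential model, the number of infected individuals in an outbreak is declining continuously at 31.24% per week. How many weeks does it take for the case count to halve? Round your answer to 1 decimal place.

half-life ≈ 2.2 weeks

half-life = ln(2) / |r| = 0.69315 / 0.3124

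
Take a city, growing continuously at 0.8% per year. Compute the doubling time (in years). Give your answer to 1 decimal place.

doubling time = ln(2) / |r| = 0.69315 / 0.008

doubling time ≈ 86.6 years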